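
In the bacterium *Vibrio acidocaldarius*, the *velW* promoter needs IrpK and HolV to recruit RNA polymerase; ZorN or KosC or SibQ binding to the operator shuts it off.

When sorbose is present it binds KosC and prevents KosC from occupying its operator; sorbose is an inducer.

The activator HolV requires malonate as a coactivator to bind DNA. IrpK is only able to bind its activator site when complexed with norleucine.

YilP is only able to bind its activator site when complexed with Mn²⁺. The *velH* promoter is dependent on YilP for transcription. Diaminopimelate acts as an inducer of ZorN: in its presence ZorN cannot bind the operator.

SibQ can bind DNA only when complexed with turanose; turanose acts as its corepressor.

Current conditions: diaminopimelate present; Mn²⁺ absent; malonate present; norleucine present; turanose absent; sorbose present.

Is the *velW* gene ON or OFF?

ON

Norleucine is present, so IrpK is active.
Malonate is present, so HolV is active.
Diaminopimelate is present, so ZorN is inactive.
Sorbose is present, so KosC is inactive.
Turanose is absent, so SibQ is inactive.
No repressor is bound and IrpK and HolV are active, so *velW* is transcribed.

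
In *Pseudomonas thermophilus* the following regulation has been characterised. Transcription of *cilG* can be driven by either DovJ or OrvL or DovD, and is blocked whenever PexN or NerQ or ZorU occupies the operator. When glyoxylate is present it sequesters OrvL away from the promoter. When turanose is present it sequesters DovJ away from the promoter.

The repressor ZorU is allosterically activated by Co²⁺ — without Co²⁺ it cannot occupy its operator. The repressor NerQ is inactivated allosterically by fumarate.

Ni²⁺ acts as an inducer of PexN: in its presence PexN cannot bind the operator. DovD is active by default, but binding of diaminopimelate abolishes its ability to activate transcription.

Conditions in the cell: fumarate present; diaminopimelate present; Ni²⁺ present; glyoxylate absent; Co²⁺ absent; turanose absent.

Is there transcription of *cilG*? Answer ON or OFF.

ON

Turanose is absent, so DovJ is active.
Glyoxylate is absent, so OrvL is active.
Ni²⁺ is present, so PexN is inactive.
Diaminopimelate is present, so DovD is inactive.
Fumarate is present, so NerQ is inactive.
Co²⁺ is absent, so ZorU is inactive.
Activator DovJ is present, so *cilG* is transcribed.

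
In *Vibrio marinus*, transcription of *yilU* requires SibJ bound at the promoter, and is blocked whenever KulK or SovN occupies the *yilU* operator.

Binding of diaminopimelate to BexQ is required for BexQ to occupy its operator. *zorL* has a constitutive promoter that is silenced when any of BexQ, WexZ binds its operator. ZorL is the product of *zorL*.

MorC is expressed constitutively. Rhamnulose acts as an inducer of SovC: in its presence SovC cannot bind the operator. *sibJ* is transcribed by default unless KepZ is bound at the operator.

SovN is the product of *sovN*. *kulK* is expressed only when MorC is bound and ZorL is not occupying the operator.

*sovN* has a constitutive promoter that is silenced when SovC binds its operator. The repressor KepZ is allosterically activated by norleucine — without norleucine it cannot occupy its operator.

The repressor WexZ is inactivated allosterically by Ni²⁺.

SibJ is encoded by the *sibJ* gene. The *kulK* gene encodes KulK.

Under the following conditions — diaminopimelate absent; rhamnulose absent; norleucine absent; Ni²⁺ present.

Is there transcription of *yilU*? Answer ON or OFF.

Norleucine is absent, so KepZ is inactive.
With no repressor bound, *sibJ* is transcribed.
So SibJ is produced and active.
Diaminopimelate is absent, so BexQ is inactive.
Ni²⁺ is present, so WexZ is inactive.
With no repressor bound, *zorL* is transcribed.
So ZorL is produced and active.
MorC is produced constitutively and is active.
With repressor ZorL bound, *kulK* is not transcribed.
So KulK is not produced.
Rhamnulose is absent, so SovC is active.
With repressor SovC bound, *sovN* is not transcribed.
So SovN is not produced.
No repressor is bound and SibJ is active, so *yilU* is transcribed.

ON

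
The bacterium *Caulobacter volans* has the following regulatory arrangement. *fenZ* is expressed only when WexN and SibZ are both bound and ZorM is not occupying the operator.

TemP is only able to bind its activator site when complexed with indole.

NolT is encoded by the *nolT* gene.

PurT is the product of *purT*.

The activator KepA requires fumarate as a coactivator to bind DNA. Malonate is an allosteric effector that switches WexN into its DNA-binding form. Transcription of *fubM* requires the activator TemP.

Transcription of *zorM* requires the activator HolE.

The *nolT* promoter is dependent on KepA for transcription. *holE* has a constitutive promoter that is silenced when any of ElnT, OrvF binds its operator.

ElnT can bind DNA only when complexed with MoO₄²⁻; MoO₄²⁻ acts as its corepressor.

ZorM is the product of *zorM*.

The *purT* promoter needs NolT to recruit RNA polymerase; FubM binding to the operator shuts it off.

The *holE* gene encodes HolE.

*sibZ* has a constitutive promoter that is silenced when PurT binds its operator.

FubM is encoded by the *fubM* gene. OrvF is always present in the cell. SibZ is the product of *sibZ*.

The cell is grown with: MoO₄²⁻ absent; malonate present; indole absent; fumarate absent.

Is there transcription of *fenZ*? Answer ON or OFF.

ON

MoO₄²⁻ is absent, so ElnT is inactive.
OrvF is produced constitutively and is active.
With repressor OrvF bound, *holE* is not transcribed.
So HolE is not produced.
Required activator HolE is absent, so *zorM* is not transcribed.
So ZorM is not produced.
Malonate is present, so WexN is active.
Indole is absent, so TemP is inactive.
Required activator TemP is absent, so *fubM* is not transcribed.
So FubM is not produced.
Fumarate is absent, so KepA is inactive.
Required activator KepA is absent, so *nolT* is not transcribed.
So NolT is not produced.
Required activator NolT is absent, so *purT* is not transcribed.
So PurT is not produced.
With no repressor bound, *sibZ* is transcribed.
So SibZ is produced and active.
No repressor is bound and WexN and SibZ are active, so *fenZ* is transcribed.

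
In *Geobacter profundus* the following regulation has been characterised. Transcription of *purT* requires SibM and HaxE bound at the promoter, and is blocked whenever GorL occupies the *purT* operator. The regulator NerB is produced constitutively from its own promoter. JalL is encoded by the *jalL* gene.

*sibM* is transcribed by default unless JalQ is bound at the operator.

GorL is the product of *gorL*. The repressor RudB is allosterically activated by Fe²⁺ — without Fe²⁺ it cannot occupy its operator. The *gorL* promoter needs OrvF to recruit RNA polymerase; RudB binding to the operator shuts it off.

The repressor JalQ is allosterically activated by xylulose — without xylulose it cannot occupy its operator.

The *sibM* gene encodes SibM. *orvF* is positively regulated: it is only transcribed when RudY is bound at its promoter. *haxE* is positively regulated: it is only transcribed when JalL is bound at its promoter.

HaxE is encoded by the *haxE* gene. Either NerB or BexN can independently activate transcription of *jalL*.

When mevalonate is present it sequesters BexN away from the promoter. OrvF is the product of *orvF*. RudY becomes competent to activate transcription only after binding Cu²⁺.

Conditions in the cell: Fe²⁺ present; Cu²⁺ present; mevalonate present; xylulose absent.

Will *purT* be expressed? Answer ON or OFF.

Xylulose is absent, so JalQ is inactive.
With no repressor bound, *sibM* is transcribed.
So SibM is produced and active.
NerB is produced constitutively and is active.
Mevalonate is present, so BexN is inactive.
Activator NerB is present, so *jalL* is transcribed.
So JalL is produced and active.
No repressor is bound and JalL is active, so *haxE* is transcribed.
So HaxE is produced and active.
Cu²⁺ is present, so RudY is active.
No repressor is bound and RudY is active, so *orvF* is transcribed.
So OrvF is produced and active.
Fe²⁺ is present, so RudB is active.
With repressor RudB bound, *gorL* is not transcribed.
So GorL is not produced.
No repressor is bound and SibM and HaxE are active, so *purT* is transcribed.

ON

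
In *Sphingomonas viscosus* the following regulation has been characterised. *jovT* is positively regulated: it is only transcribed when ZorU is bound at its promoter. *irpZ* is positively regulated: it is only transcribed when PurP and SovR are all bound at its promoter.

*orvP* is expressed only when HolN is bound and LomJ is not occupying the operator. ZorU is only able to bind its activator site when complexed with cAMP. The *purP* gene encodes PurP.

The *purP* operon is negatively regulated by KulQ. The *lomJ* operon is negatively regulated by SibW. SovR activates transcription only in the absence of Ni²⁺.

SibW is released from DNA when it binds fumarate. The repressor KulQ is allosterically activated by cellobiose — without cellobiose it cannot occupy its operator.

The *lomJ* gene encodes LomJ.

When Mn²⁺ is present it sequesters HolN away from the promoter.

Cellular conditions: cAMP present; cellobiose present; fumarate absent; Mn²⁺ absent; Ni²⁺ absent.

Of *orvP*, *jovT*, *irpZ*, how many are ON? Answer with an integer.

2

Fumarate is absent, so SibW is active.
With repressor SibW bound, *lomJ* is not transcribed.
So LomJ is not produced.
Mn²⁺ is absent, so HolN is active.
No repressor is bound and HolN is active, so *orvP* is transcribed.
→ *orvP* is ON.
cAMP is present, so ZorU is active.
No repressor is bound and ZorU is active, so *jovT* is transcribed.
→ *jovT* is ON.
Cellobiose is present, so KulQ is active.
With repressor KulQ bound, *purP* is not transcribed.
So PurP is not produced.
Ni²⁺ is absent, so SovR is active.
Required activator PurP is absent, so *irpZ* is not transcribed.
→ *irpZ* is OFF.
2 of the 3 genes are transcribed.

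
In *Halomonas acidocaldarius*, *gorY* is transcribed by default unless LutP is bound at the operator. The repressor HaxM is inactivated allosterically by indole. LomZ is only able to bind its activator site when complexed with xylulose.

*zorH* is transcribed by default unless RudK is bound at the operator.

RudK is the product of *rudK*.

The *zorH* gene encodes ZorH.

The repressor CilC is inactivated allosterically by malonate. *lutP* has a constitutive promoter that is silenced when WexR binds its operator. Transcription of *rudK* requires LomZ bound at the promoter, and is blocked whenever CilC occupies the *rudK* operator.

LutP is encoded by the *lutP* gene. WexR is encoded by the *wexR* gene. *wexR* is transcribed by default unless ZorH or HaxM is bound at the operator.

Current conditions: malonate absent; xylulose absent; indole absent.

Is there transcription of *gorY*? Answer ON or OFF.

Malonate is absent, so CilC is active.
Xylulose is absent, so LomZ is inactive.
With repressor CilC bound, *rudK* is not transcribed.
So RudK is not produced.
With no repressor bound, *zorH* is transcribed.
So ZorH is produced and active.
Indole is absent, so HaxM is active.
With repressor ZorH bound, *wexR* is not transcribed.
So WexR is not produced.
With no repressor bound, *lutP* is transcribed.
So LutP is produced and active.
With repressor LutP bound, *gorY* is not transcribed.

OFF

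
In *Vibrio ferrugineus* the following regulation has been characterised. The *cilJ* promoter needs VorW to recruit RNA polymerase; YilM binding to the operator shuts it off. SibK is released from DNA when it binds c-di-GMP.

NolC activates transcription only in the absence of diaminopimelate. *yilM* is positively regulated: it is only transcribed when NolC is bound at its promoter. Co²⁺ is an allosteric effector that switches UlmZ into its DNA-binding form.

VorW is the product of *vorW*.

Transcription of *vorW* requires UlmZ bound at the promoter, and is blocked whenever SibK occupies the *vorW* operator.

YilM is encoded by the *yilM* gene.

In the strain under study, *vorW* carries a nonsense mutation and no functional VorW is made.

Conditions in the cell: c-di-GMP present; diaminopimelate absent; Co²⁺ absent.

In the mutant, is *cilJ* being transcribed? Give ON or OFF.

OFF

Diaminopimelate is absent, so NolC is active.
No repressor is bound and NolC is active, so *yilM* is transcribed.
So YilM is produced and active.
VorW is non-functional in this strain, so it has no effect.
With repressor YilM bound, *cilJ* is not transcribed.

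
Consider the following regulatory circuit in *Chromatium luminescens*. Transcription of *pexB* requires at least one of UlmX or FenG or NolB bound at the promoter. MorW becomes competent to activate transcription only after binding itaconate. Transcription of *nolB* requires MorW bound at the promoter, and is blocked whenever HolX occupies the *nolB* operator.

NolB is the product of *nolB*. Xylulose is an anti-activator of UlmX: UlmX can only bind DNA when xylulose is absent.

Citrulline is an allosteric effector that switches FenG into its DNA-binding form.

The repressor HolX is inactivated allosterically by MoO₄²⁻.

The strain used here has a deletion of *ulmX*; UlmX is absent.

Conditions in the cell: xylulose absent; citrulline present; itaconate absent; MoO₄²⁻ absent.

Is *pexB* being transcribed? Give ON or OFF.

ON

UlmX is non-functional in this strain, so it has no effect.
Citrulline is present, so FenG is active.
Itaconate is absent, so MorW is inactive.
MoO₄²⁻ is absent, so HolX is active.
With repressor HolX bound, *nolB* is not transcribed.
So NolB is not produced.
Activator FenG is present, so *pexB* is transcribed.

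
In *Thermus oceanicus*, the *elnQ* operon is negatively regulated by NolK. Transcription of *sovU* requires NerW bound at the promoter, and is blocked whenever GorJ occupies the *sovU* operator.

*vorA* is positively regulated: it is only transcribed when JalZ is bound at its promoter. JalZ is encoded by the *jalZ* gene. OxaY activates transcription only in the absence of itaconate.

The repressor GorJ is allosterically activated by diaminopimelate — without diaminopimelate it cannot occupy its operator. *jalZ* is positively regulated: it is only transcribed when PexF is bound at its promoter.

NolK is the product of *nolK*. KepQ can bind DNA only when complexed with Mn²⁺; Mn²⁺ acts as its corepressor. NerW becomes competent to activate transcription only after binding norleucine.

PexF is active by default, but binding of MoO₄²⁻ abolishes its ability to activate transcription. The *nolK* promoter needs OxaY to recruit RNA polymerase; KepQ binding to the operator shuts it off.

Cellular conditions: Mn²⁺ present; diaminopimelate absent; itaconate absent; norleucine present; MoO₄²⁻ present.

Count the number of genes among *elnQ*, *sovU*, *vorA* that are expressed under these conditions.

2

Itaconate is absent, so OxaY is active.
Mn²⁺ is present, so KepQ is active.
With repressor KepQ bound, *nolK* is not transcribed.
So NolK is not produced.
With no repressor bound, *elnQ* is transcribed.
→ *elnQ* is ON.
Norleucine is present, so NerW is active.
Diaminopimelate is absent, so GorJ is inactive.
No repressor is bound and NerW is active, so *sovU* is transcribed.
→ *sovU* is ON.
MoO₄²⁻ is present, so PexF is inactive.
Required activator PexF is absent, so *jalZ* is not transcribed.
So JalZ is not produced.
Required activator JalZ is absent, so *vorA* is not transcribed.
→ *vorA* is OFF.
2 of the 3 genes are transcribed.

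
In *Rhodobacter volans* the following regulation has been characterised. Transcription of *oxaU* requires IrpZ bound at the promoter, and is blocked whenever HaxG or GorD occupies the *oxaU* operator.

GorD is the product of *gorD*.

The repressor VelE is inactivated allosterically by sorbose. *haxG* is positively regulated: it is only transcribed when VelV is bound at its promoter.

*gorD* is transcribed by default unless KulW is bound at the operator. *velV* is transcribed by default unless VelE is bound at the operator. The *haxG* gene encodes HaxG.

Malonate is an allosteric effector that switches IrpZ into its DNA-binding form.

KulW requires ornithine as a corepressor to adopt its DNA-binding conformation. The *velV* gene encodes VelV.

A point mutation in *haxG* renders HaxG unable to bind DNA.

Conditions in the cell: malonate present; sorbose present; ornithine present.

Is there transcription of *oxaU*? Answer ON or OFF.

HaxG is non-functional in this strain, so it has no effect.
Ornithine is present, so KulW is active.
With repressor KulW bound, *gorD* is not transcribed.
So GorD is not produced.
Malonate is present, so IrpZ is active.
No repressor is bound and IrpZ is active, so *oxaU* is transcribed.

ON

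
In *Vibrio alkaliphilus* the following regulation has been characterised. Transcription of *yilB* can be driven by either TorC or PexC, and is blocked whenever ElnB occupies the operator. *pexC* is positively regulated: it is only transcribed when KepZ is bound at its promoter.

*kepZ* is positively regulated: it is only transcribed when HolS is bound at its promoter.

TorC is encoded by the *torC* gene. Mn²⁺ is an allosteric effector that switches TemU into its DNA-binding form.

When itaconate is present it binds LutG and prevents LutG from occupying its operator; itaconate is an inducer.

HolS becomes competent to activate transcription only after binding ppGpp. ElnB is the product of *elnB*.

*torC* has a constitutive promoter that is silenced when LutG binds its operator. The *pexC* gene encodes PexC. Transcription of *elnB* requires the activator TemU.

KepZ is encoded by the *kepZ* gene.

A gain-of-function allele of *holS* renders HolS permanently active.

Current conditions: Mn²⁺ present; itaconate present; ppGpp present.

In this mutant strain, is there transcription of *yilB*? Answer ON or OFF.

OFF

Itaconate is present, so LutG is inactive.
With no repressor bound, *torC* is transcribed.
So TorC is produced and active.
HolS is constitutively active in this strain.
No repressor is bound and HolS is active, so *kepZ* is transcribed.
So KepZ is produced and active.
No repressor is bound and KepZ is active, so *pexC* is transcribed.
So PexC is produced and active.
Mn²⁺ is present, so TemU is active.
No repressor is bound and TemU is active, so *elnB* is transcribed.
So ElnB is produced and active.
With repressor ElnB bound, *yilB* is not transcribed.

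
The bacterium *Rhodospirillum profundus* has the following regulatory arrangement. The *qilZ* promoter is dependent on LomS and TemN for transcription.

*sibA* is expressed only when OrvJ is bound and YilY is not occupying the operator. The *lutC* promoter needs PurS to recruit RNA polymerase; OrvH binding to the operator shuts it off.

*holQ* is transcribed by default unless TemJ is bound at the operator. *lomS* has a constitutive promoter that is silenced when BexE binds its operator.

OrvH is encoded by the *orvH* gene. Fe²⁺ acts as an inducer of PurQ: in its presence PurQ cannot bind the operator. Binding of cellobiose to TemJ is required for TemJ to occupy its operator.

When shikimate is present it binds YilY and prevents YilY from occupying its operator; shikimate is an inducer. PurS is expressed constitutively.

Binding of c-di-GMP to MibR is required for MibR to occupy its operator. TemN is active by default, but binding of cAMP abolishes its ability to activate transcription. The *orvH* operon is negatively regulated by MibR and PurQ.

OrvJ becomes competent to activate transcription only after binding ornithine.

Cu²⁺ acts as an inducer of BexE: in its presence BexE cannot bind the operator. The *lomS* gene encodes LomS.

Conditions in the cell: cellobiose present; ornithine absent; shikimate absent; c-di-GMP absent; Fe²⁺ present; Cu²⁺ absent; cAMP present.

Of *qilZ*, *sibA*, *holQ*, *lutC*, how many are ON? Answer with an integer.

0

Cu²⁺ is absent, so BexE is active.
With repressor BexE bound, *lomS* is not transcribed.
So LomS is not produced.
cAMP is present, so TemN is inactive.
Required activator LomS is absent, so *qilZ* is not transcribed.
→ *qilZ* is OFF.
Ornithine is absent, so OrvJ is inactive.
Shikimate is absent, so YilY is active.
With repressor YilY bound, *sibA* is not transcribed.
→ *sibA* is OFF.
Cellobiose is present, so TemJ is active.
With repressor TemJ bound, *holQ* is not transcribed.
→ *holQ* is OFF.
PurS is produced constitutively and is active.
c-di-GMP is absent, so MibR is inactive.
Fe²⁺ is present, so PurQ is inactive.
With no repressor bound, *orvH* is transcribed.
So OrvH is produced and active.
With repressor OrvH bound, *lutC* is not transcribed.
→ *lutC* is OFF.
0 of the 4 genes are transcribed.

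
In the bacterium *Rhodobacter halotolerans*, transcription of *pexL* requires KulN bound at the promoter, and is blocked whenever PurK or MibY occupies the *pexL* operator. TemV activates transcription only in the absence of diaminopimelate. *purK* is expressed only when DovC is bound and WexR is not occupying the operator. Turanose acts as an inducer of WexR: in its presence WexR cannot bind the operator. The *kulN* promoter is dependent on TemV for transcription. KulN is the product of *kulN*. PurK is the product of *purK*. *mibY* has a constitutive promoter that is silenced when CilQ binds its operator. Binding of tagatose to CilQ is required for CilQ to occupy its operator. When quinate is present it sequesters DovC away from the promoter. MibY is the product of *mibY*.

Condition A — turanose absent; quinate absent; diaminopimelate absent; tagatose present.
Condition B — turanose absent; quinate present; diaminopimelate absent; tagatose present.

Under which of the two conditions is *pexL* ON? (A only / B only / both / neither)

Condition A:
Turanose is absent, so WexR is active.
Quinate is absent, so DovC is active.
With repressor WexR bound, *purK* is not transcribed.
So PurK is not produced.
Diaminopimelate is absent, so TemV is active.
No repressor is bound and TemV is active, so *kulN* is transcribed.
So KulN is produced and active.
Tagatose is present, so CilQ is active.
With repressor CilQ bound, *mibY* is not transcribed.
So MibY is not produced.
No repressor is bound and KulN is active, so *pexL* is transcribed.
→ *pexL* is ON in A.
Condition B:
Turanose is absent, so WexR is active.
Quinate is present, so DovC is inactive.
With repressor WexR bound, *purK* is not transcribed.
So PurK is not produced.
Diaminopimelate is absent, so TemV is active.
No repressor is bound and TemV is active, so *kulN* is transcribed.
So KulN is produced and active.
Tagatose is present, so CilQ is active.
With repressor CilQ bound, *mibY* is not transcribed.
So MibY is not produced.
No repressor is bound and KulN is active, so *pexL* is transcribed.
→ *pexL* is ON in B.

both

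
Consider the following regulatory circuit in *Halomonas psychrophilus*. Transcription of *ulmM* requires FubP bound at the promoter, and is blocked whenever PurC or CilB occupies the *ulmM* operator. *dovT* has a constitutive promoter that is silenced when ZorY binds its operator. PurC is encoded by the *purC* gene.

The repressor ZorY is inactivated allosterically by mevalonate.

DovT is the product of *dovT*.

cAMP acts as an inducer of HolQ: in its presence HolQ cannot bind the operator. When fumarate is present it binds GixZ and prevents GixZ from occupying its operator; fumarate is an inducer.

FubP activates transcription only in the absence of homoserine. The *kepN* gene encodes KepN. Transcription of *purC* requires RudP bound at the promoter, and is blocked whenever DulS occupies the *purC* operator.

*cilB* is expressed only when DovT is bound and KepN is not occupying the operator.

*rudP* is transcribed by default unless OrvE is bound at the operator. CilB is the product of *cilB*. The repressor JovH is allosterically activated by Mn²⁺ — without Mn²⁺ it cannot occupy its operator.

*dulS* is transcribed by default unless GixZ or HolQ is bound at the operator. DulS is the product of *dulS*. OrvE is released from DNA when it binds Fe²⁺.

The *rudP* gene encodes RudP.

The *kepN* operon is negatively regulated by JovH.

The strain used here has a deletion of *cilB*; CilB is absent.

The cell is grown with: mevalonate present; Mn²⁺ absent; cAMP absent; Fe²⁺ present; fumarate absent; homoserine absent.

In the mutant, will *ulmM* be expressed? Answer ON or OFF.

OFF

Fe²⁺ is present, so OrvE is inactive.
With no repressor bound, *rudP* is transcribed.
So RudP is produced and active.
Fumarate is absent, so GixZ is active.
cAMP is absent, so HolQ is active.
With repressor GixZ bound, *dulS* is not transcribed.
So DulS is not produced.
No repressor is bound and RudP is active, so *purC* is transcribed.
So PurC is produced and active.
Homoserine is absent, so FubP is active.
CilB is non-functional in this strain, so it has no effect.
With repressor PurC bound, *ulmM* is not transcribed.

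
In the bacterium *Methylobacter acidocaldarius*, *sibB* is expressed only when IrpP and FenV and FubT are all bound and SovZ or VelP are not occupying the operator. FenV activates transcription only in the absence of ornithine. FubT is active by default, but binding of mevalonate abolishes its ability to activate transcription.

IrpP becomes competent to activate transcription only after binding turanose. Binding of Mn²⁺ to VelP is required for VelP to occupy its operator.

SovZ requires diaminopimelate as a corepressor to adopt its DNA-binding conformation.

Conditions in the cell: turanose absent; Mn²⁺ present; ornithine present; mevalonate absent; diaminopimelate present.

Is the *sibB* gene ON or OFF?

OFF

Diaminopimelate is present, so SovZ is active.
Turanose is absent, so IrpP is inactive.
Ornithine is present, so FenV is inactive.
Mn²⁺ is present, so VelP is active.
Mevalonate is absent, so FubT is active.
With repressor SovZ bound, *sibB* is not transcribed.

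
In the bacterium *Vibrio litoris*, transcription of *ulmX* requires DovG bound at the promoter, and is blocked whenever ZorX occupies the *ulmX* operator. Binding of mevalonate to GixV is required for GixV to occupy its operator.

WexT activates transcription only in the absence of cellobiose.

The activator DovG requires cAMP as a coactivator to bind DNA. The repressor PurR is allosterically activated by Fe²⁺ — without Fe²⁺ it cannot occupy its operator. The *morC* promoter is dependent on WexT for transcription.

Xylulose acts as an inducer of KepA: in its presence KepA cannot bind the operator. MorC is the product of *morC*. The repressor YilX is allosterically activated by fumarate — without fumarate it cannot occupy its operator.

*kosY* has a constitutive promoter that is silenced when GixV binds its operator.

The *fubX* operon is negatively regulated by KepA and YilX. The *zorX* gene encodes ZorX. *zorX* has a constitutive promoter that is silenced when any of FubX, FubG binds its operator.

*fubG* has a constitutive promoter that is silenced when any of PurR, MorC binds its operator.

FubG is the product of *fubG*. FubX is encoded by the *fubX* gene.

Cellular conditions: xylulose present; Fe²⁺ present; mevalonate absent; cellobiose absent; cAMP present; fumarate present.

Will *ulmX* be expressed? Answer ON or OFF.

OFF

Xylulose is present, so KepA is inactive.
Fumarate is present, so YilX is active.
With repressor YilX bound, *fubX* is not transcribed.
So FubX is not produced.
Fe²⁺ is present, so PurR is active.
Cellobiose is absent, so WexT is active.
No repressor is bound and WexT is active, so *morC* is transcribed.
So MorC is produced and active.
With repressor PurR bound, *fubG* is not transcribed.
So FubG is not produced.
With no repressor bound, *zorX* is transcribed.
So ZorX is produced and active.
cAMP is present, so DovG is active.
With repressor ZorX bound, *ulmX* is not transcribed.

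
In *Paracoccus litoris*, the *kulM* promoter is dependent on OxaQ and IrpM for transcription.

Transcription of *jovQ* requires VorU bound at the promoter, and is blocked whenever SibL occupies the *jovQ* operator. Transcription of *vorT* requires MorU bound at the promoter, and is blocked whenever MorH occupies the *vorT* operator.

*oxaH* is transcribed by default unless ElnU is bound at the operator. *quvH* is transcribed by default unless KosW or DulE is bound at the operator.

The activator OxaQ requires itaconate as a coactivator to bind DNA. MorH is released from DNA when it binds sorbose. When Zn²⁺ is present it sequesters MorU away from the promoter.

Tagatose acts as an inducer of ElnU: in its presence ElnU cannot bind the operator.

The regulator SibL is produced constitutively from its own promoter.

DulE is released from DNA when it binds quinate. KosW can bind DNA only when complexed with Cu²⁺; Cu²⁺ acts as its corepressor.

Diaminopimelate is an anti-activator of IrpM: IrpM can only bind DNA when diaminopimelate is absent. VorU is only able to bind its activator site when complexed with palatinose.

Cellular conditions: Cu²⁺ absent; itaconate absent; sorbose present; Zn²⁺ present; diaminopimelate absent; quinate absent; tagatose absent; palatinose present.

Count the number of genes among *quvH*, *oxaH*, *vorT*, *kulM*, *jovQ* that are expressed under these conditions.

0

Cu²⁺ is absent, so KosW is inactive.
Quinate is absent, so DulE is active.
With repressor DulE bound, *quvH* is not transcribed.
→ *quvH* is OFF.
Tagatose is absent, so ElnU is active.
With repressor ElnU bound, *oxaH* is not transcribed.
→ *oxaH* is OFF.
Sorbose is present, so MorH is inactive.
Zn²⁺ is present, so MorU is inactive.
Required activator MorU is absent, so *vorT* is not transcribed.
→ *vorT* is OFF.
Itaconate is absent, so OxaQ is inactive.
Diaminopimelate is absent, so IrpM is active.
Required activator OxaQ is absent, so *kulM* is not transcribed.
→ *kulM* is OFF.
Palatinose is present, so VorU is active.
SibL is produced constitutively and is active.
With repressor SibL bound, *jovQ* is not transcribed.
→ *jovQ* is OFF.
0 of the 5 genes are transcribed.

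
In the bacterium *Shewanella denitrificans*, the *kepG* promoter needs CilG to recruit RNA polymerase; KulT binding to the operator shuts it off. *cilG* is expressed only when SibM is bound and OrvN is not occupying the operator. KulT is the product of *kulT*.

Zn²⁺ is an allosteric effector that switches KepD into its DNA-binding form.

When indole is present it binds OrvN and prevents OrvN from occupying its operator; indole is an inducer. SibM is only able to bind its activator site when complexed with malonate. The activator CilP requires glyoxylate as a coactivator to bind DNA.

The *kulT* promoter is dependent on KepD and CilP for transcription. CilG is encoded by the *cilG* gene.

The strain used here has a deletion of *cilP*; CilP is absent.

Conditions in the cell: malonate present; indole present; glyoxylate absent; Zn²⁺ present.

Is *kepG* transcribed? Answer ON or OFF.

Zn²⁺ is present, so KepD is active.
CilP is non-functional in this strain, so it has no effect.
Required activator CilP is absent, so *kulT* is not transcribed.
So KulT is not produced.
Malonate is present, so SibM is active.
Indole is present, so OrvN is inactive.
No repressor is bound and SibM is active, so *cilG* is transcribed.
So CilG is produced and active.
No repressor is bound and CilG is active, so *kepG* is transcribed.

ON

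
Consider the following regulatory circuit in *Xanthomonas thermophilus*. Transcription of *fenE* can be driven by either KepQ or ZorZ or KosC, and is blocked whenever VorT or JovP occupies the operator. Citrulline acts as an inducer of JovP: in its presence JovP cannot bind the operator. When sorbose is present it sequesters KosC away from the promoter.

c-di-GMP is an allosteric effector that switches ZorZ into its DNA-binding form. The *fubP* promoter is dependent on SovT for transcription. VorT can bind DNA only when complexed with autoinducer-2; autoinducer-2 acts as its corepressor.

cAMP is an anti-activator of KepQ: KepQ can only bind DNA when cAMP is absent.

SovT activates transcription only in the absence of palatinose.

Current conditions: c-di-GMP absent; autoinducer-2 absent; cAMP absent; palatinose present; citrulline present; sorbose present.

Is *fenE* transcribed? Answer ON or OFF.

ON

cAMP is absent, so KepQ is active.
Autoinducer-2 is absent, so VorT is inactive.
Citrulline is present, so JovP is inactive.
c-di-GMP is absent, so ZorZ is inactive.
Sorbose is present, so KosC is inactive.
Activator KepQ is present, so *fenE* is transcribed.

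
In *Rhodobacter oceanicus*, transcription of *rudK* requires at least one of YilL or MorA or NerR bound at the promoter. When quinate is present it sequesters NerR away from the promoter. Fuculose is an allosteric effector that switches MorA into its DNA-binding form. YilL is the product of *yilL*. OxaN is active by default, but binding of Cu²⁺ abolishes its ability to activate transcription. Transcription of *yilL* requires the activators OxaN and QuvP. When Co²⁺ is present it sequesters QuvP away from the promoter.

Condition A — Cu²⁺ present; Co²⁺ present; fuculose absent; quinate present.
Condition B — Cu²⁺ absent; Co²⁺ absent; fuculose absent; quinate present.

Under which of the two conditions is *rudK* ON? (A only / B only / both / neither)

B only

Condition A:
Cu²⁺ is present, so OxaN is inactive.
Co²⁺ is present, so QuvP is inactive.
Required activator OxaN is absent, so *yilL* is not transcribed.
So YilL is not produced.
Fuculose is absent, so MorA is inactive.
Quinate is present, so NerR is inactive.
No activator is available at the *rudK* promoter, so *rudK* is not transcribed.
→ *rudK* is OFF in A.
Condition B:
Cu²⁺ is absent, so OxaN is active.
Co²⁺ is absent, so QuvP is active.
No repressor is bound and OxaN and QuvP are active, so *yilL* is transcribed.
So YilL is produced and active.
Fuculose is absent, so MorA is inactive.
Quinate is present, so NerR is inactive.
Activator YilL is present, so *rudK* is transcribed.
→ *rudK* is ON in B.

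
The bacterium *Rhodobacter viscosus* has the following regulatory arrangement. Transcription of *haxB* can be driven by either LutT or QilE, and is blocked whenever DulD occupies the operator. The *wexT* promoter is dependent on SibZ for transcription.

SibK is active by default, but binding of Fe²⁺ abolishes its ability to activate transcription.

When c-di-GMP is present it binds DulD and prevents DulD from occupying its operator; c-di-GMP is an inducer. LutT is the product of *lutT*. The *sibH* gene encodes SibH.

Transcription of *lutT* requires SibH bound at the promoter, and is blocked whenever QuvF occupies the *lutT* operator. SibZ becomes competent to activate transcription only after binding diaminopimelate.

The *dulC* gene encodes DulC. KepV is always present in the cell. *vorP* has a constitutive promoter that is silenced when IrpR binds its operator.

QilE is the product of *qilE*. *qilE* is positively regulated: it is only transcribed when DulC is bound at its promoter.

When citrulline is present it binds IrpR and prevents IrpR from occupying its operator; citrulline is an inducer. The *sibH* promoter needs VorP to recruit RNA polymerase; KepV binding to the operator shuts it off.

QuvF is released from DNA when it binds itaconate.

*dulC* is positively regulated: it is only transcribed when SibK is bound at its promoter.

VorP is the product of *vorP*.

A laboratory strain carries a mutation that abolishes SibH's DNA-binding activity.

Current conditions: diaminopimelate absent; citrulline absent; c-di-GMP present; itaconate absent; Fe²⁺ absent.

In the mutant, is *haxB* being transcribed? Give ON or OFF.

SibH is non-functional in this strain, so it has no effect.
Itaconate is absent, so QuvF is active.
With repressor QuvF bound, *lutT* is not transcribed.
So LutT is not produced.
Fe²⁺ is absent, so SibK is active.
No repressor is bound and SibK is active, so *dulC* is transcribed.
So DulC is produced and active.
No repressor is bound and DulC is active, so *qilE* is transcribed.
So QilE is produced and active.
c-di-GMP is present, so DulD is inactive.
Activator QilE is present, so *haxB* is transcribed.

ON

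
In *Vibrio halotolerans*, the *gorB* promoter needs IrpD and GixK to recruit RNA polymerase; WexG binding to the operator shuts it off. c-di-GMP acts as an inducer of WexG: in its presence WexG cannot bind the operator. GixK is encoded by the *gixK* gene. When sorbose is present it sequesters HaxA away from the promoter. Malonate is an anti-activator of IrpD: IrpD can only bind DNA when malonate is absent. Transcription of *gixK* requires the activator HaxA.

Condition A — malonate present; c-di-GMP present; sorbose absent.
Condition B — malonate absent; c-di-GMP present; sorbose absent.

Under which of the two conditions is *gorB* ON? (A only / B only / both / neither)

B only

Condition A:
Malonate is present, so IrpD is inactive.
c-di-GMP is present, so WexG is inactive.
Sorbose is absent, so HaxA is active.
No repressor is bound and HaxA is active, so *gixK* is transcribed.
So GixK is produced and active.
Required activator IrpD is absent, so *gorB* is not transcribed.
→ *gorB* is OFF in A.
Condition B:
Malonate is absent, so IrpD is active.
c-di-GMP is present, so WexG is inactive.
Sorbose is absent, so HaxA is active.
No repressor is bound and HaxA is active, so *gixK* is transcribed.
So GixK is produced and active.
No repressor is bound and IrpD and GixK are active, so *gorB* is transcribed.
→ *gorB* is ON in B.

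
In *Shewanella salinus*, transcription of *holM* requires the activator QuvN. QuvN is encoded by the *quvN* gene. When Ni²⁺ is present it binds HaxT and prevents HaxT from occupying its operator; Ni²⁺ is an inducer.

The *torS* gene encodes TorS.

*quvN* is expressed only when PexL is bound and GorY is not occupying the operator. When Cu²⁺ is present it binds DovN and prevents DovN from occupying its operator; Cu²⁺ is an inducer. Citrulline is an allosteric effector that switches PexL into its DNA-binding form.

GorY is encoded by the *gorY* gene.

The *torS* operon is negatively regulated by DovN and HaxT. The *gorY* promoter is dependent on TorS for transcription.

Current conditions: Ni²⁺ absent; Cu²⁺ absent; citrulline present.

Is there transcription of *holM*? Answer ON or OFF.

ON

Cu²⁺ is absent, so DovN is active.
Ni²⁺ is absent, so HaxT is active.
With repressor DovN bound, *torS* is not transcribed.
So TorS is not produced.
Required activator TorS is absent, so *gorY* is not transcribed.
So GorY is not produced.
Citrulline is present, so PexL is active.
No repressor is bound and PexL is active, so *quvN* is transcribed.
So QuvN is produced and active.
No repressor is bound and QuvN is active, so *holM* is transcribed.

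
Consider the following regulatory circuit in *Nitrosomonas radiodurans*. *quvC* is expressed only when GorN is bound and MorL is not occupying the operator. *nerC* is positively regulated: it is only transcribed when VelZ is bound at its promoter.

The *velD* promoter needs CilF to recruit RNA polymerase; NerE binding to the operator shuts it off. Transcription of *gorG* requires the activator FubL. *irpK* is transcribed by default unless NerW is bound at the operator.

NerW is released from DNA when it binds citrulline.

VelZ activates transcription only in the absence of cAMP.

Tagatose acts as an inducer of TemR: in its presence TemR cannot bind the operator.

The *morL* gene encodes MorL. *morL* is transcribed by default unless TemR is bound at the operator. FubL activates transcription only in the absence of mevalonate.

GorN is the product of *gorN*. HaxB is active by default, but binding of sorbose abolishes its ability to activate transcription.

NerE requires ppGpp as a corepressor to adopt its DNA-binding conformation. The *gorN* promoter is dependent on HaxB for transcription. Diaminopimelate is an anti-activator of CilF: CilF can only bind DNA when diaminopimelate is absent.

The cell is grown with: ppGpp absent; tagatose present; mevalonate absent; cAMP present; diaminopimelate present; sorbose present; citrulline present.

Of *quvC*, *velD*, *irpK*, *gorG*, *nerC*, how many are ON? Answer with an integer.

Sorbose is present, so HaxB is inactive.
Required activator HaxB is absent, so *gorN* is not transcribed.
So GorN is not produced.
Tagatose is present, so TemR is inactive.
With no repressor bound, *morL* is transcribed.
So MorL is produced and active.
With repressor MorL bound, *quvC* is not transcribed.
→ *quvC* is OFF.
Diaminopimelate is present, so CilF is inactive.
ppGpp is absent, so NerE is inactive.
Required activator CilF is absent, so *velD* is not transcribed.
→ *velD* is OFF.
Citrulline is present, so NerW is inactive.
With no repressor bound, *irpK* is transcribed.
→ *irpK* is ON.
Mevalonate is absent, so FubL is active.
No repressor is bound and FubL is active, so *gorG* is transcribed.
→ *gorG* is ON.
cAMP is present, so VelZ is inactive.
Required activator VelZ is absent, so *nerC* is not transcribed.
→ *nerC* is OFF.
2 of the 5 genes are transcribed.

2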